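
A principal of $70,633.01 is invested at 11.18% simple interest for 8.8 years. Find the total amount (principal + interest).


Total amount formula: A = P(1 + rt) = P + P·r·t
Interest: I = P × r × t = $70,633.01 × 0.1118 × 8.8 = $69,491.58
A = P + I = $70,633.01 + $69,491.58 = $140,124.59

A = P + I = P(1 + rt) = $140,124.59


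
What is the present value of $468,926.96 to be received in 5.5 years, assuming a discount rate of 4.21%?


Present value formula: PV = FV / (1 + r)^t
PV = $468,926.96 / (1 + 0.0421)^5.5
PV = $468,926.96 / 1.2545896
PV = $373,769.21

PV = FV / (1 + r)^t = $373,769.21


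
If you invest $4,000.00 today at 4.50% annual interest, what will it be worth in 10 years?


Future value formula: FV = PV × (1 + r)^t
FV = $4,000.00 × (1 + 0.045)^10
FV = $4,000.00 × 1.552969
FV = $6,211.88

FV = PV × (1 + r)^t = $6,211.88


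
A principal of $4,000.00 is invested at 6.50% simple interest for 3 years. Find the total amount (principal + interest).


Total amount formula: A = P(1 + rt) = P + P·r·t
Interest: I = P × r × t = $4,000.00 × 0.065 × 3 = $780.00
A = P + I = $4,000.00 + $780.00 = $4,780.00

A = P + I = P(1 + rt) = $4,780.00


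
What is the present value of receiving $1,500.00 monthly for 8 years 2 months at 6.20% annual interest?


Present value of an ordinary annuity: PV = PMT × (1 − (1 + r)^(−n)) / r
Monthly rate r = 0.062/12 ≈ 0.00516667, n = 98
PV = $1,500.00 × (1 − (1 + 0.062/12)^(−98)) / (0.062/12)
PV = $1,500.00 × 76.744336
PV = $115,116.50

PV = PMT × (1-(1+r)^(-n))/r = $115,116.50


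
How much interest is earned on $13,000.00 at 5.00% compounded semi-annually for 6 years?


Compound interest earned = final amount − principal.
A = P(1 + r/n)^(nt) = $13,000.00 × (1 + 0.05/2)^(2 × 6) = $17,483.55
Interest = A − P = $17,483.55 − $13,000.00 = $4,483.55

Interest = A - P = $4,483.55


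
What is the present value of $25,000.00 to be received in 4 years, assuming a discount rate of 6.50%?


Present value formula: PV = FV / (1 + r)^t
PV = $25,000.00 / (1 + 0.065)^4
PV = $25,000.00 / 1.286466
PV = $19,433.08

PV = FV / (1 + r)^t = $19,433.08


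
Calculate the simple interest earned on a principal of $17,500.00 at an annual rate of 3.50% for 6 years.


Simple interest formula: I = P × r × t
I = $17,500.00 × 0.035 × 6
I = $3,675.00

I = P × r × t = $3,675.00


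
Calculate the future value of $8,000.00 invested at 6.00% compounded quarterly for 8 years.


Compound interest formula: A = P(1 + r/n)^(nt)
A = $8,000.00 × (1 + 0.06/4)^(4 × 8)
Growth factor: (1 + 0.06/4)^32 = 1.610324
A = $8,000.00 × 1.610324
A = $12,882.59

A = P(1 + r/n)^(nt) = $12,882.59


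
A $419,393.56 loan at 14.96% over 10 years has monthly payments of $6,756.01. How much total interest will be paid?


Total paid over the life of the loan = PMT × n.
Total paid = $6,756.01 × 120 = $810,721.20
Total interest = total paid − principal = $810,721.20 − $419,393.56 = $391,327.64

Total interest = (PMT × n) - PV = $391,327.64


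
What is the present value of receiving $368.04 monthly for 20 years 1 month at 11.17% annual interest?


Present value of an ordinary annuity: PV = PMT × (1 − (1 + r)^(−n)) / r
Monthly rate r = 0.1117/12 ≈ 0.00930833, n = 241
PV = $368.04 × (1 − (1 + 0.1117/12)^(−241)) / (0.1117/12)
PV = $368.04 × 95.912592
PV = $35,299.67

PV = PMT × (1-(1+r)^(-n))/r = $35,299.67


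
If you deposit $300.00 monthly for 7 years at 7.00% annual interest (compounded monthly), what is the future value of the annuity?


Future value of an ordinary annuity: FV = PMT × ((1 + r)^n − 1) / r
Monthly rate r = 0.07/12 ≈ 0.00583333, n = 84
FV = $300.00 × ((1 + 0.07/12)^84 − 1) / (0.07/12)
FV = $300.00 × 107.998981
FV = $32,399.69

FV = PMT × ((1+r)^n - 1)/r = $32,399.69


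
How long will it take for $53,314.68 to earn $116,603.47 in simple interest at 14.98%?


Rearrange the simple interest formula for t:
I = P × r × t  ⇒  t = I / (P × r)
t = $116,603.47 / ($53,314.68 × 0.1498)
t = 14.6

t = I/(P×r) = 14.6 years


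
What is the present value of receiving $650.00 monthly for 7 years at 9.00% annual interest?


Present value of an ordinary annuity: PV = PMT × (1 − (1 + r)^(−n)) / r
Monthly rate r = 0.09/12 = 0.0075, n = 84
PV = $650.00 × (1 − (1 + 0.09/12)^(−84)) / (0.09/12)
PV = $650.00 × 62.153965
PV = $40,400.08

PV = PMT × (1-(1+r)^(-n))/r = $40,400.08


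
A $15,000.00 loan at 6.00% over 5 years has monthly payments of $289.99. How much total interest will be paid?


Total paid over the life of the loan = PMT × n.
Total paid = $289.99 × 60 = $17,399.40
Total interest = total paid − principal = $17,399.40 − $15,000.00 = $2,399.40

Total interest = (PMT × n) - PV = $2,399.40


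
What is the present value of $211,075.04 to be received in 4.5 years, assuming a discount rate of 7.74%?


Present value formula: PV = FV / (1 + r)^t
PV = $211,075.04 / (1 + 0.0774)^4.5
PV = $211,075.04 / 1.39860917
PV = $150,917.82

PV = FV / (1 + r)^t = $150,917.82


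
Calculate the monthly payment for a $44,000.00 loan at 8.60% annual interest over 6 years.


Loan payment formula: PMT = PV × r / (1 − (1 + r)^(−n))
Monthly rate r = 0.086/12 ≈ 0.00716667, n = 72 months
Denominator: 1 − (1 + 0.086/12)^(−72) = 0.401997
PMT = $44,000.00 × (0.086/12) / 0.401997
PMT = $784.42 per month

PMT = PV × r / (1-(1+r)^(-n)) = $784.42/month


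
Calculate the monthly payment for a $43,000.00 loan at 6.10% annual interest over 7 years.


Loan payment formula: PMT = PV × r / (1 − (1 + r)^(−n))
Monthly rate r = 0.061/12 ≈ 0.00508333, n = 84 months
Denominator: 1 − (1 + 0.061/12)^(−84) = 0.346830
PMT = $43,000.00 × (0.061/12) / 0.346830
PMT = $630.23 per month

PMT = PV × r / (1-(1+r)^(-n)) = $630.23/month


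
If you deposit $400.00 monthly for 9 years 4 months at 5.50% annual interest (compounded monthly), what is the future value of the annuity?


Future value of an ordinary annuity: FV = PMT × ((1 + r)^n − 1) / r
Monthly rate r = 0.055/12 ≈ 0.00458333, n = 112
FV = $400.00 × ((1 + 0.055/12)^112 − 1) / (0.055/12)
FV = $400.00 × 145.940289
FV = $58,376.12

FV = PMT × ((1+r)^n - 1)/r = $58,376.12


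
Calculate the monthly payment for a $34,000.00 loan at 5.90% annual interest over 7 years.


Loan payment formula: PMT = PV × r / (1 − (1 + r)^(−n))
Monthly rate r = 0.059/12 ≈ 0.00491667, n = 84 months
Denominator: 1 − (1 + 0.059/12)^(−84) = 0.337668
PMT = $34,000.00 × (0.059/12) / 0.337668
PMT = $495.06 per month

PMT = PV × r / (1-(1+r)^(-n)) = $495.06/month


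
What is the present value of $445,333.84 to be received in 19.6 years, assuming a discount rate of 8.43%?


Present value formula: PV = FV / (1 + r)^t
PV = $445,333.84 / (1 + 0.0843)^19.6
PV = $445,333.84 / 4.885729
PV = $91,149.93

PV = FV / (1 + r)^t = $91,149.93


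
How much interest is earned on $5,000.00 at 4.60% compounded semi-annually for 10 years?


Compound interest earned = final amount − principal.
A = P(1 + r/n)^(nt) = $5,000.00 × (1 + 0.046/2)^(2 × 10) = $7,879.21
Interest = A − P = $7,879.21 − $5,000.00 = $2,879.21

Interest = A - P = $2,879.21


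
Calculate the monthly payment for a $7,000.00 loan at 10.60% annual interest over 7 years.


Loan payment formula: PMT = PV × r / (1 − (1 + r)^(−n))
Monthly rate r = 0.106/12 ≈ 0.00883333, n = 84 months
Denominator: 1 − (1 + 0.106/12)^(−84) = 0.522285
PMT = $7,000.00 × (0.106/12) / 0.522285
PMT = $118.39 per month

PMT = PV × r / (1-(1+r)^(-n)) = $118.39/month


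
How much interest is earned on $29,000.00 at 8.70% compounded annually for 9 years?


Compound interest earned = final amount − principal.
A = P(1 + r/n)^(nt) = $29,000.00 × (1 + 0.087/1)^(1 × 9) = $61,441.79
Interest = A − P = $61,441.79 − $29,000.00 = $32,441.79

Interest = A - P = $32,441.79


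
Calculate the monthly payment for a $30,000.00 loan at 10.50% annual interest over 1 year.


Loan payment formula: PMT = PV × r / (1 − (1 + r)^(−n))
Monthly rate r = 0.105/12 = 0.00875, n = 12 months
Denominator: 1 − (1 + 0.105/12)^(−12) = 0.099264
PMT = $30,000.00 × (0.105/12) / 0.099264
PMT = $2,644.46 per month

PMT = PV × r / (1-(1+r)^(-n)) = $2,644.46/month


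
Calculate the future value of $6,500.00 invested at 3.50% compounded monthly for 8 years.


Compound interest formula: A = P(1 + r/n)^(nt)
A = $6,500.00 × (1 + 0.035/12)^(12 × 8)
Growth factor: (1 + 0.035/12)^96 = 1.322591
A = $6,500.00 × 1.322591
A = $8,596.84

A = P(1 + r/n)^(nt) = $8,596.84


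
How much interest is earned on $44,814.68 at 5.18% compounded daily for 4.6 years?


Compound interest earned = final amount − principal.
A = P(1 + r/n)^(nt) = $44,814.68 × (1 + 0.0518/365)^(365 × 4.6) = $56,871.76
Interest = A − P = $56,871.76 − $44,814.68 = $12,057.08

Interest = A - P = $12,057.08


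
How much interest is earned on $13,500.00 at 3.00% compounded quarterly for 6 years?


Compound interest earned = final amount − principal.
A = P(1 + r/n)^(nt) = $13,500.00 × (1 + 0.03/4)^(4 × 6) = $16,151.58
Interest = A − P = $16,151.58 − $13,500.00 = $2,651.58

Interest = A - P = $2,651.58


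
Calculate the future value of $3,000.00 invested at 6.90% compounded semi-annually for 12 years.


Compound interest formula: A = P(1 + r/n)^(nt)
A = $3,000.00 × (1 + 0.069/2)^(2 × 12)
Growth factor: (1 + 0.069/2)^24 = 2.257002
A = $3,000.00 × 2.257002
A = $6,771.01

A = P(1 + r/n)^(nt) = $6,771.01


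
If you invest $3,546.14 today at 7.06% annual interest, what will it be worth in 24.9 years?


Future value formula: FV = PV × (1 + r)^t
FV = $3,546.14 × (1 + 0.0706)^24.9
FV = $3,546.14 × 5.466612
FV = $19,385.37

FV = PV × (1 + r)^t = $19,385.37


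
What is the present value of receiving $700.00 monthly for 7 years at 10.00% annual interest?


Present value of an ordinary annuity: PV = PMT × (1 − (1 + r)^(−n)) / r
Monthly rate r = 0.1/12 ≈ 0.00833333, n = 84
PV = $700.00 × (1 − (1 + 0.1/12)^(−84)) / (0.1/12)
PV = $700.00 × 60.236667
PV = $42,165.67

PV = PMT × (1-(1+r)^(-n))/r = $42,165.67


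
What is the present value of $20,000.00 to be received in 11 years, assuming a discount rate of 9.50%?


Present value formula: PV = FV / (1 + r)^t
PV = $20,000.00 / (1 + 0.095)^11
PV = $20,000.00 / 2.713659
PV = $7,370.12

PV = FV / (1 + r)^t = $7,370.12


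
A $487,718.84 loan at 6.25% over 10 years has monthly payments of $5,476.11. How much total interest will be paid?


Total paid over the life of the loan = PMT × n.
Total paid = $5,476.11 × 120 = $657,133.20
Total interest = total paid − principal = $657,133.20 − $487,718.84 = $169,414.36

Total interest = (PMT × n) - PV = $169,414.36


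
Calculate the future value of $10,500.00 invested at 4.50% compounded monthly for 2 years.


Compound interest formula: A = P(1 + r/n)^(nt)
A = $10,500.00 × (1 + 0.045/12)^(12 × 2)
Growth factor: (1 + 0.045/12)^24 = 1.0939901
A = $10,500.00 × 1.0939901
A = $11,486.90

A = P(1 + r/n)^(nt) = $11,486.90


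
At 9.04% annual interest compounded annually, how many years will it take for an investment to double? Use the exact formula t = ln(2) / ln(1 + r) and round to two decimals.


Doubling condition: (1 + r)^t = 2
Take ln of both sides: t × ln(1 + r) = ln(2)
t = ln(2) / ln(1 + r)
t = 0.693147 / 0.086545
t = 8.01

t = ln(2) / ln(1 + r) = 8.01 years


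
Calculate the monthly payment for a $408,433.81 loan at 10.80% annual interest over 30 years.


Loan payment formula: PMT = PV × r / (1 − (1 + r)^(−n))
Monthly rate r = 0.108/12 = 0.009, n = 360 months
Denominator: 1 − (1 + 0.108/12)^(−360) = 0.960264
PMT = $408,433.81 × (0.108/12) / 0.960264
PMT = $3,828.01 per month

PMT = PV × r / (1-(1+r)^(-n)) = $3,828.01/month


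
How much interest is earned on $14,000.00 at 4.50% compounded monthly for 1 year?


Compound interest earned = final amount − principal.
A = P(1 + r/n)^(nt) = $14,000.00 × (1 + 0.045/12)^(12 × 1) = $14,643.16
Interest = A − P = $14,643.16 − $14,000.00 = $643.16

Interest = A - P = $643.16


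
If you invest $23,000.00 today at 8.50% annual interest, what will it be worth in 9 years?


Future value formula: FV = PV × (1 + r)^t
FV = $23,000.00 × (1 + 0.085)^9
FV = $23,000.00 × 2.0838557
FV = $47,928.68

FV = PV × (1 + r)^t = $47,928.68


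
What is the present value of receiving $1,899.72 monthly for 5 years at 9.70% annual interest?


Present value of an ordinary annuity: PV = PMT × (1 − (1 + r)^(−n)) / r
Monthly rate r = 0.097/12 ≈ 0.00808333, n = 60
PV = $1,899.72 × (1 − (1 + 0.097/12)^(−60)) / (0.097/12)
PV = $1,899.72 × 47.393963
PV = $90,035.26

PV = PMT × (1-(1+r)^(-n))/r = $90,035.26


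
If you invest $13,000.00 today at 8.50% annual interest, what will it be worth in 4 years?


Future value formula: FV = PV × (1 + r)^t
FV = $13,000.00 × (1 + 0.085)^4
FV = $13,000.00 × 1.3858587
FV = $18,016.16

FV = PV × (1 + r)^t = $18,016.16


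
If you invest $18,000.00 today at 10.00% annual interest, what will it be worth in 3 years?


Future value formula: FV = PV × (1 + r)^t
FV = $18,000.00 × (1 + 0.1)^3
FV = $18,000.00 × 1.331000
FV = $23,958.00

FV = PV × (1 + r)^t = $23,958.00


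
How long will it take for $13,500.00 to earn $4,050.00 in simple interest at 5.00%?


Rearrange the simple interest formula for t:
I = P × r × t  ⇒  t = I / (P × r)
t = $4,050.00 / ($13,500.00 × 0.05)
t = 6

t = I/(P×r) = 6 years


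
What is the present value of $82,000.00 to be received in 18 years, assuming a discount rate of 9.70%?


Present value formula: PV = FV / (1 + r)^t
PV = $82,000.00 / (1 + 0.097)^18
PV = $82,000.00 / 5.293212
PV = $15,491.54

PV = FV / (1 + r)^t = $15,491.54


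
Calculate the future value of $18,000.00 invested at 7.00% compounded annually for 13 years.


Compound interest formula: A = P(1 + r/n)^(nt)
A = $18,000.00 × (1 + 0.07/1)^(1 × 13)
Growth factor: (1 + 0.07/1)^13 = 2.409845
A = $18,000.00 × 2.409845
A = $43,377.21

A = P(1 + r/n)^(nt) = $43,377.21


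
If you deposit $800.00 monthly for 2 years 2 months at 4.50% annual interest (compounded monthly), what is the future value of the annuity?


Future value of an ordinary annuity: FV = PMT × ((1 + r)^n − 1) / r
Monthly rate r = 0.045/12 = 0.00375, n = 26
FV = $800.00 × ((1 + 0.045/12)^26 − 1) / (0.045/12)
FV = $800.00 × 27.256114
FV = $21,804.89

FV = PMT × ((1+r)^n - 1)/r = $21,804.89


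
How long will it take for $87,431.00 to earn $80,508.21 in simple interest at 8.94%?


Rearrange the simple interest formula for t:
I = P × r × t  ⇒  t = I / (P × r)
t = $80,508.21 / ($87,431.00 × 0.0894)
t = 10.3

t = I/(P×r) = 10.3 years


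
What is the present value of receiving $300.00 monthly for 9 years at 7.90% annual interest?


Present value of an ordinary annuity: PV = PMT × (1 − (1 + r)^(−n)) / r
Monthly rate r = 0.079/12 ≈ 0.00658333, n = 108
PV = $300.00 × (1 − (1 + 0.079/12)^(−108)) / (0.079/12)
PV = $300.00 × 77.119201
PV = $23,135.76

PV = PMT × (1-(1+r)^(-n))/r = $23,135.76


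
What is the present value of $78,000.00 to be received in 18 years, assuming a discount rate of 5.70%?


Present value formula: PV = FV / (1 + r)^t
PV = $78,000.00 / (1 + 0.057)^18
PV = $78,000.00 / 2.7123752
PV = $28,757.08

PV = FV / (1 + r)^t = $28,757.08


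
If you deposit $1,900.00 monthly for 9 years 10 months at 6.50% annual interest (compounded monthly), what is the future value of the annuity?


Future value of an ordinary annuity: FV = PMT × ((1 + r)^n − 1) / r
Monthly rate r = 0.065/12 ≈ 0.00541667, n = 118
FV = $1,900.00 × ((1 + 0.065/12)^118 − 1) / (0.065/12)
FV = $1,900.00 × 164.609637
FV = $312,758.31

FV = PMT × ((1+r)^n - 1)/r = $312,758.31


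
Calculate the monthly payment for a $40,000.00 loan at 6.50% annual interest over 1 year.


Loan payment formula: PMT = PV × r / (1 − (1 + r)^(−n))
Monthly rate r = 0.065/12 ≈ 0.00541667, n = 12 months
Denominator: 1 − (1 + 0.065/12)^(−12) = 0.06276815
PMT = $40,000.00 × (0.065/12) / 0.06276815
PMT = $3,451.86 per month

PMT = PV × r / (1-(1+r)^(-n)) = $3,451.86/month


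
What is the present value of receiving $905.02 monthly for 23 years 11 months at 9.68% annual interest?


Present value of an ordinary annuity: PV = PMT × (1 − (1 + r)^(−n)) / r
Monthly rate r = 0.0968/12 ≈ 0.00806667, n = 287
PV = $905.02 × (1 − (1 + 0.0968/12)^(−287)) / (0.0968/12)
PV = $905.02 × 111.610601
PV = $101,009.83

PV = PMT × (1-(1+r)^(-n))/r = $101,009.83


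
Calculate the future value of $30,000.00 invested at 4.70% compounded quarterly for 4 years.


Compound interest formula: A = P(1 + r/n)^(nt)
A = $30,000.00 × (1 + 0.047/4)^(4 × 4)
Growth factor: (1 + 0.047/4)^16 = 1.2055116
A = $30,000.00 × 1.2055116
A = $36,165.35

A = P(1 + r/n)^(nt) = $36,165.35


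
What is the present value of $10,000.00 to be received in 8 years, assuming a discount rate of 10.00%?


Present value formula: PV = FV / (1 + r)^t
PV = $10,000.00 / (1 + 0.1)^8
PV = $10,000.00 / 2.143589
PV = $4,665.07

PV = FV / (1 + r)^t = $4,665.07


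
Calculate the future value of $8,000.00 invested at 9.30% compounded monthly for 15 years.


Compound interest formula: A = P(1 + r/n)^(nt)
A = $8,000.00 × (1 + 0.093/12)^(12 × 15)
Growth factor: (1 + 0.093/12)^180 = 4.0133333
A = $8,000.00 × 4.0133333
A = $32,106.67

A = P(1 + r/n)^(nt) = $32,106.67


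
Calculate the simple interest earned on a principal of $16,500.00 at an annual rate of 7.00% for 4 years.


Simple interest formula: I = P × r × t
I = $16,500.00 × 0.07 × 4
I = $4,620.00

I = P × r × t = $4,620.00


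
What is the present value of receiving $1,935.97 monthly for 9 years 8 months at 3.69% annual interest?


Present value of an ordinary annuity: PV = PMT × (1 − (1 + r)^(−n)) / r
Monthly rate r = 0.0369/12 = 0.003075, n = 116
PV = $1,935.97 × (1 − (1 + 0.0369/12)^(−116)) / (0.0369/12)
PV = $1,935.97 × 97.442059
PV = $188,644.90

PV = PMT × (1-(1+r)^(-n))/r = $188,644.90


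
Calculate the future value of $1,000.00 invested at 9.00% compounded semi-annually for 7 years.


Compound interest formula: A = P(1 + r/n)^(nt)
A = $1,000.00 × (1 + 0.09/2)^(2 × 7)
Growth factor: (1 + 0.09/2)^14 = 1.8519449
A = $1,000.00 × 1.8519449
A = $1,851.94

A = P(1 + r/n)^(nt) = $1,851.94


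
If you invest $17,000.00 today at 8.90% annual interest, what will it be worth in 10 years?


Future value formula: FV = PV × (1 + r)^t
FV = $17,000.00 × (1 + 0.089)^10
FV = $17,000.00 × 2.345734
FV = $39,877.48

FV = PV × (1 + r)^t = $39,877.48


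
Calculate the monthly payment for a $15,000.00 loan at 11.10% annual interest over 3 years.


Loan payment formula: PMT = PV × r / (1 − (1 + r)^(−n))
Monthly rate r = 0.111/12 = 0.00925, n = 36 months
Denominator: 1 − (1 + 0.111/12)^(−36) = 0.282132
PMT = $15,000.00 × (0.111/12) / 0.282132
PMT = $491.79 per month

PMT = PV × r / (1-(1+r)^(-n)) = $491.79/month


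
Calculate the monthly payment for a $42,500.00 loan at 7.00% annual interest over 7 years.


Loan payment formula: PMT = PV × r / (1 − (1 + r)^(−n))
Monthly rate r = 0.07/12 ≈ 0.00583333, n = 84 months
Denominator: 1 − (1 + 0.07/12)^(−84) = 0.386501
PMT = $42,500.00 × (0.07/12) / 0.386501
PMT = $641.44 per month

PMT = PV × r / (1-(1+r)^(-n)) = $641.44/month


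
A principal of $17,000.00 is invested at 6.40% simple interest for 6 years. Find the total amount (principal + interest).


Total amount formula: A = P(1 + rt) = P + P·r·t
Interest: I = P × r × t = $17,000.00 × 0.064 × 6 = $6,528.00
A = P + I = $17,000.00 + $6,528.00 = $23,528.00

A = P + I = P(1 + rt) = $23,528.00


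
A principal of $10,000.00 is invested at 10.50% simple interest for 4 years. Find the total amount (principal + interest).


Total amount formula: A = P(1 + rt) = P + P·r·t
Interest: I = P × r × t = $10,000.00 × 0.105 × 4 = $4,200.00
A = P + I = $10,000.00 + $4,200.00 = $14,200.00

A = P + I = P(1 + rt) = $14,200.00


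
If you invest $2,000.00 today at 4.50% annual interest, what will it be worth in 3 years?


Future value formula: FV = PV × (1 + r)^t
FV = $2,000.00 × (1 + 0.045)^3
FV = $2,000.00 × 1.141166
FV = $2,282.33

FV = PV × (1 + r)^t = $2,282.33


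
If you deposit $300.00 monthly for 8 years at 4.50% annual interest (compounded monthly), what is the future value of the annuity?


Future value of an ordinary annuity: FV = PMT × ((1 + r)^n − 1) / r
Monthly rate r = 0.045/12 = 0.00375, n = 96
FV = $300.00 × ((1 + 0.045/12)^96 − 1) / (0.045/12)
FV = $300.00 × 115.297241
FV = $34,589.17

FV = PMT × ((1+r)^n - 1)/r = $34,589.17


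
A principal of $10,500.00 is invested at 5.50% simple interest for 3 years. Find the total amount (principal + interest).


Total amount formula: A = P(1 + rt) = P + P·r·t
Interest: I = P × r × t = $10,500.00 × 0.055 × 3 = $1,732.50
A = P + I = $10,500.00 + $1,732.50 = $12,232.50

A = P + I = P(1 + rt) = $12,232.50


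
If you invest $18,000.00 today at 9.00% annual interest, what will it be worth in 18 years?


Future value formula: FV = PV × (1 + r)^t
FV = $18,000.00 × (1 + 0.09)^18
FV = $18,000.00 × 4.7171204
FV = $84,908.17

FV = PV × (1 + r)^t = $84,908.17


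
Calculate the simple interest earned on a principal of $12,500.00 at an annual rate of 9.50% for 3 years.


Simple interest formula: I = P × r × t
I = $12,500.00 × 0.095 × 3
I = $3,562.50

I = P × r × t = $3,562.50


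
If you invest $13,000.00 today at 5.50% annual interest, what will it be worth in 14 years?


Future value formula: FV = PV × (1 + r)^t
FV = $13,000.00 × (1 + 0.055)^14
FV = $13,000.00 × 2.1160915
FV = $27,509.19

FV = PV × (1 + r)^t = $27,509.19


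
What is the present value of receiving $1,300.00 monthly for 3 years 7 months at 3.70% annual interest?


Present value of an ordinary annuity: PV = PMT × (1 − (1 + r)^(−n)) / r
Monthly rate r = 0.037/12 ≈ 0.00308333, n = 43
PV = $1,300.00 × (1 − (1 + 0.037/12)^(−43)) / (0.037/12)
PV = $1,300.00 × 40.213422
PV = $52,277.45

PV = PMT × (1-(1+r)^(-n))/r = $52,277.45


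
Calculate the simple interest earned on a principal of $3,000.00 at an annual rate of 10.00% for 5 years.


Simple interest formula: I = P × r × t
I = $3,000.00 × 0.1 × 5
I = $1,500.00

I = P × r × t = $1,500.00


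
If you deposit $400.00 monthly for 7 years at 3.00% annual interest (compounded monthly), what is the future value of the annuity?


Future value of an ordinary annuity: FV = PMT × ((1 + r)^n − 1) / r
Monthly rate r = 0.03/12 = 0.0025, n = 84
FV = $400.00 × ((1 + 0.03/12)^84 − 1) / (0.03/12)
FV = $400.00 × 93.341920
FV = $37,336.77

FV = PMT × ((1+r)^n - 1)/r = $37,336.77


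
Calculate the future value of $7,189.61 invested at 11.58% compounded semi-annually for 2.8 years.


Compound interest formula: A = P(1 + r/n)^(nt)
A = $7,189.61 × (1 + 0.1158/2)^(2 × 2.8)
Growth factor: (1 + 0.1158/2)^5.6 = 1.3705341
A = $7,189.61 × 1.3705341
A = $9,853.61

A = P(1 + r/n)^(nt) = $9,853.61


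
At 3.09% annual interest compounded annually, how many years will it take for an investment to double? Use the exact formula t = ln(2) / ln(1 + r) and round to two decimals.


Doubling condition: (1 + r)^t = 2
Take ln of both sides: t × ln(1 + r) = ln(2)
t = ln(2) / ln(1 + r)
t = 0.693147 / 0.030432
t = 22.78

t = ln(2) / ln(1 + r) = 22.78 years


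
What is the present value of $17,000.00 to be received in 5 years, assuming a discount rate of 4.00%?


Present value formula: PV = FV / (1 + r)^t
PV = $17,000.00 / (1 + 0.04)^5
PV = $17,000.00 / 1.216653
PV = $13,972.76

PV = FV / (1 + r)^t = $13,972.76


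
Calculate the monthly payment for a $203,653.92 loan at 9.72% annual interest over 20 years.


Loan payment formula: PMT = PV × r / (1 − (1 + r)^(−n))
Monthly rate r = 0.0972/12 = 0.0081, n = 240 months
Denominator: 1 − (1 + 0.0972/12)^(−240) = 0.8557445
PMT = $203,653.92 × (0.0972/12) / 0.8557445
PMT = $1,927.67 per month

PMT = PV × r / (1-(1+r)^(-n)) = $1,927.67/month


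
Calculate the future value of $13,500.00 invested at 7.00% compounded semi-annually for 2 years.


Compound interest formula: A = P(1 + r/n)^(nt)
A = $13,500.00 × (1 + 0.07/2)^(2 × 2)
Growth factor: (1 + 0.07/2)^4 = 1.147523
A = $13,500.00 × 1.147523
A = $15,491.56

A = P(1 + r/n)^(nt) = $15,491.56


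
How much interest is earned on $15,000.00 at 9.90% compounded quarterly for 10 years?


Compound interest earned = final amount − principal.
A = P(1 + r/n)^(nt) = $15,000.00 × (1 + 0.099/4)^(4 × 10) = $39,884.88
Interest = A − P = $39,884.88 − $15,000.00 = $24,884.88

Interest = A - P = $24,884.88


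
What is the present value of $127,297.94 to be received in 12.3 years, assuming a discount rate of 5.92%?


Present value formula: PV = FV / (1 + r)^t
PV = $127,297.94 / (1 + 0.0592)^12.3
PV = $127,297.94 / 2.0287524
PV = $62,746.91

PV = FV / (1 + r)^t = $62,746.91


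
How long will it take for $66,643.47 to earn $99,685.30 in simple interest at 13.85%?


Rearrange the simple interest formula for t:
I = P × r × t  ⇒  t = I / (P × r)
t = $99,685.30 / ($66,643.47 × 0.1385)
t = 10.8

t = I/(P×r) = 10.8 years


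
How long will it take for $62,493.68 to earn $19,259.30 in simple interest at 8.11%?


Rearrange the simple interest formula for t:
I = P × r × t  ⇒  t = I / (P × r)
t = $19,259.30 / ($62,493.68 × 0.0811)
t = 3.8

t = I/(P×r) = 3.8 years


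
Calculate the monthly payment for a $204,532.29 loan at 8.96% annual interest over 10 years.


Loan payment formula: PMT = PV × r / (1 − (1 + r)^(−n))
Monthly rate r = 0.0896/12 ≈ 0.00746667, n = 120 months
Denominator: 1 − (1 + 0.0896/12)^(−120) = 0.590440
PMT = $204,532.29 × (0.0896/12) / 0.590440
PMT = $2,586.50 per month

PMT = PV × r / (1-(1+r)^(-n)) = $2,586.50/month


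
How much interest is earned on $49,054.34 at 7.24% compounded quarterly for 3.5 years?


Compound interest earned = final amount − principal.
A = P(1 + r/n)^(nt) = $49,054.34 × (1 + 0.0724/4)^(4 × 3.5) = $63,058.49
Interest = A − P = $63,058.49 − $49,054.34 = $14,004.15

Interest = A - P = $14,004.15


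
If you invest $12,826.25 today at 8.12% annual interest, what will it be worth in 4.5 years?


Future value formula: FV = PV × (1 + r)^t
FV = $12,826.25 × (1 + 0.0812)^4.5
FV = $12,826.25 × 1.4209447
FV = $18,225.39

FV = PV × (1 + r)^t = $18,225.39


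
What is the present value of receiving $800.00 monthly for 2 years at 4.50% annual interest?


Present value of an ordinary annuity: PV = PMT × (1 − (1 + r)^(−n)) / r
Monthly rate r = 0.045/12 = 0.00375, n = 24
PV = $800.00 × (1 − (1 + 0.045/12)^(−24)) / (0.045/12)
PV = $800.00 × 22.910656
PV = $18,328.52

PV = PMT × (1-(1+r)^(-n))/r = $18,328.52


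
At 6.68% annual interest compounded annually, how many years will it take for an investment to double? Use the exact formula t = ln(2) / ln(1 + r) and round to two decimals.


Doubling condition: (1 + r)^t = 2
Take ln of both sides: t × ln(1 + r) = ln(2)
t = ln(2) / ln(1 + r)
t = 0.693147 / 0.064664
t = 10.72

t = ln(2) / ln(1 + r) = 10.72 years


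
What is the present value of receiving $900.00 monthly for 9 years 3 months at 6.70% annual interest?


Present value of an ordinary annuity: PV = PMT × (1 − (1 + r)^(−n)) / r
Monthly rate r = 0.067/12 ≈ 0.00558333, n = 111
PV = $900.00 × (1 − (1 + 0.067/12)^(−111)) / (0.067/12)
PV = $900.00 × 82.565868
PV = $74,309.28

PV = PMT × (1-(1+r)^(-n))/r = $74,309.28


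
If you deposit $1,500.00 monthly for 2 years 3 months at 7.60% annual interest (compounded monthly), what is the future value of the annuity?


Future value of an ordinary annuity: FV = PMT × ((1 + r)^n − 1) / r
Monthly rate r = 0.076/12 ≈ 0.00633333, n = 27
FV = $1,500.00 × ((1 + 0.076/12)^27 − 1) / (0.076/12)
FV = $1,500.00 × 29.344916
FV = $44,017.37

FV = PMT × ((1+r)^n - 1)/r = $44,017.37


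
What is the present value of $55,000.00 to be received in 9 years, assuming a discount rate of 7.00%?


Present value formula: PV = FV / (1 + r)^t
PV = $55,000.00 / (1 + 0.07)^9
PV = $55,000.00 / 1.838459
PV = $29,916.36

PV = FV / (1 + r)^t = $29,916.36


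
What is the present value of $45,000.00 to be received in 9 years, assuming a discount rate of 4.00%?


Present value formula: PV = FV / (1 + r)^t
PV = $45,000.00 / (1 + 0.04)^9
PV = $45,000.00 / 1.423312
PV = $31,616.40

PV = FV / (1 + r)^t = $31,616.40


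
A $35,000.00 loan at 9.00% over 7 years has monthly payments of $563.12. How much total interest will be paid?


Total paid over the life of the loan = PMT × n.
Total paid = $563.12 × 84 = $47,302.08
Total interest = total paid − principal = $47,302.08 − $35,000.00 = $12,302.08

Total interest = (PMT × n) - PV = $12,302.08


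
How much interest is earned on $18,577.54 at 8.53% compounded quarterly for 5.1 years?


Compound interest earned = final amount − principal.
A = P(1 + r/n)^(nt) = $18,577.54 × (1 + 0.0853/4)^(4 × 5.1) = $28,571.50
Interest = A − P = $28,571.50 − $18,577.54 = $9,993.96

Interest = A - P = $9,993.96


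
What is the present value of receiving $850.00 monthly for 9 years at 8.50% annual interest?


Present value of an ordinary annuity: PV = PMT × (1 − (1 + r)^(−n)) / r
Monthly rate r = 0.085/12 ≈ 0.00708333, n = 108
PV = $850.00 × (1 − (1 + 0.085/12)^(−108)) / (0.085/12)
PV = $850.00 × 75.304875
PV = $64,009.14

PV = PMT × (1-(1+r)^(-n))/r = $64,009.14


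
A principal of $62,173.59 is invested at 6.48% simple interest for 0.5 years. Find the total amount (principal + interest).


Total amount formula: A = P(1 + rt) = P + P·r·t
Interest: I = P × r × t = $62,173.59 × 0.0648 × 0.5 = $2,014.42
A = P + I = $62,173.59 + $2,014.42 = $64,188.01

A = P + I = P(1 + rt) = $64,188.01


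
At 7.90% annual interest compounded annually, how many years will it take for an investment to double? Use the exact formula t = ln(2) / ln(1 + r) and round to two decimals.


Doubling condition: (1 + r)^t = 2
Take ln of both sides: t × ln(1 + r) = ln(2)
t = ln(2) / ln(1 + r)
t = 0.693147 / 0.076035
t = 9.12

t = ln(2) / ln(1 + r) = 9.12 years


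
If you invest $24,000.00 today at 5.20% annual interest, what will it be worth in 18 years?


Future value formula: FV = PV × (1 + r)^t
FV = $24,000.00 × (1 + 0.052)^18
FV = $24,000.00 × 2.4904815
FV = $59,771.56

FV = PV × (1 + r)^t = $59,771.56


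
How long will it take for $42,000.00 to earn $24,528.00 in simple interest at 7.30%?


Rearrange the simple interest formula for t:
I = P × r × t  ⇒  t = I / (P × r)
t = $24,528.00 / ($42,000.00 × 0.073)
t = 8

t = I/(P×r) = 8 years


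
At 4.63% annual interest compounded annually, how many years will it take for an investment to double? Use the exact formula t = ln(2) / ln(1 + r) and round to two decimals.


Doubling condition: (1 + r)^t = 2
Take ln of both sides: t × ln(1 + r) = ln(2)
t = ln(2) / ln(1 + r)
t = 0.693147 / 0.045260
t = 15.31

t = ln(2) / ln(1 + r) = 15.31 years


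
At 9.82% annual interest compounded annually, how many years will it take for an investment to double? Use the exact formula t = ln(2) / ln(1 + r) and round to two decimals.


Doubling condition: (1 + r)^t = 2
Take ln of both sides: t × ln(1 + r) = ln(2)
t = ln(2) / ln(1 + r)
t = 0.693147 / 0.093672
t = 7.40

t = ln(2) / ln(1 + r) = 7.40 years


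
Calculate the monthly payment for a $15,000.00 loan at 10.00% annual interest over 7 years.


Loan payment formula: PMT = PV × r / (1 − (1 + r)^(−n))
Monthly rate r = 0.1/12 ≈ 0.00833333, n = 84 months
Denominator: 1 − (1 + 0.1/12)^(−84) = 0.501972
PMT = $15,000.00 × (0.1/12) / 0.501972
PMT = $249.02 per month

PMT = PV × r / (1-(1+r)^(-n)) = $249.02/month


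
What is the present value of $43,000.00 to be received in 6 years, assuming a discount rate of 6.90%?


Present value formula: PV = FV / (1 + r)^t
PV = $43,000.00 / (1 + 0.069)^6
PV = $43,000.00 / 1.492335
PV = $28,813.91

PV = FV / (1 + r)^t = $28,813.91


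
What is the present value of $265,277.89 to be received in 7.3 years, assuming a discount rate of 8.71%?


Present value formula: PV = FV / (1 + r)^t
PV = $265,277.89 / (1 + 0.0871)^7.3
PV = $265,277.89 / 1.83978604
PV = $144,189.53

PV = FV / (1 + r)^t = $144,189.53


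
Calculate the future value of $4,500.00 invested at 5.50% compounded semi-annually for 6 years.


Compound interest formula: A = P(1 + r/n)^(nt)
A = $4,500.00 × (1 + 0.055/2)^(2 × 6)
Growth factor: (1 + 0.055/2)^12 = 1.384784
A = $4,500.00 × 1.384784
A = $6,231.53

A = P(1 + r/n)^(nt) = $6,231.53


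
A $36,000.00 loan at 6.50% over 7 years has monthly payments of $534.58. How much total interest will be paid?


Total paid over the life of the loan = PMT × n.
Total paid = $534.58 × 84 = $44,904.72
Total interest = total paid − principal = $44,904.72 − $36,000.00 = $8,904.72

Total interest = (PMT × n) - PV = $8,904.72


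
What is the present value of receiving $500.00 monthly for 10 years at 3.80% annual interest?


Present value of an ordinary annuity: PV = PMT × (1 − (1 + r)^(−n)) / r
Monthly rate r = 0.038/12 ≈ 0.00316667, n = 120
PV = $500.00 × (1 − (1 + 0.038/12)^(−120)) / (0.038/12)
PV = $500.00 × 99.703540
PV = $49,851.77

PV = PMT × (1-(1+r)^(-n))/r = $49,851.77


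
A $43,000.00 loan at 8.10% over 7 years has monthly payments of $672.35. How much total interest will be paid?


Total paid over the life of the loan = PMT × n.
Total paid = $672.35 × 84 = $56,477.40
Total interest = total paid − principal = $56,477.40 − $43,000.00 = $13,477.40

Total interest = (PMT × n) - PV = $13,477.40


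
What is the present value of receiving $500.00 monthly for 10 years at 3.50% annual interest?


Present value of an ordinary annuity: PV = PMT × (1 − (1 + r)^(−n)) / r
Monthly rate r = 0.035/12 ≈ 0.00291667, n = 120
PV = $500.00 × (1 − (1 + 0.035/12)^(−120)) / (0.035/12)
PV = $500.00 × 101.126685
PV = $50,563.34

PV = PMT × (1-(1+r)^(-n))/r = $50,563.34


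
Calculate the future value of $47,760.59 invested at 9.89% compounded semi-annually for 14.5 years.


Compound interest formula: A = P(1 + r/n)^(nt)
A = $47,760.59 × (1 + 0.0989/2)^(2 × 14.5)
Growth factor: (1 + 0.0989/2)^29 = 4.054066
A = $47,760.59 × 4.054066
A = $193,624.58

A = P(1 + r/n)^(nt) = $193,624.58


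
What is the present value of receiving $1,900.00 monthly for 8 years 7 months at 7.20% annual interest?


Present value of an ordinary annuity: PV = PMT × (1 − (1 + r)^(−n)) / r
Monthly rate r = 0.072/12 = 0.006, n = 103
PV = $1,900.00 × (1 − (1 + 0.072/12)^(−103)) / (0.072/12)
PV = $1,900.00 × 76.663719
PV = $145,661.07

PV = PMT × (1-(1+r)^(-n))/r = $145,661.07


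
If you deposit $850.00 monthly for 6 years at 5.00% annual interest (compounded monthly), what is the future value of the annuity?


Future value of an ordinary annuity: FV = PMT × ((1 + r)^n − 1) / r
Monthly rate r = 0.05/12 ≈ 0.00416667, n = 72
FV = $850.00 × ((1 + 0.05/12)^72 − 1) / (0.05/12)
FV = $850.00 × 83.764259
FV = $71,199.62

FV = PMT × ((1+r)^n - 1)/r = $71,199.62


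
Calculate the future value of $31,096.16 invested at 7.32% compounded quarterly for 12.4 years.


Compound interest formula: A = P(1 + r/n)^(nt)
A = $31,096.16 × (1 + 0.0732/4)^(4 × 12.4)
Growth factor: (1 + 0.0732/4)^49.6 = 2.4583114
A = $31,096.16 × 2.4583114
A = $76,444.04

A = P(1 + r/n)^(nt) = $76,444.04


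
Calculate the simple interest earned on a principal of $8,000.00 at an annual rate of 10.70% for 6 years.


Simple interest formula: I = P × r × t
I = $8,000.00 × 0.107 × 6
I = $5,136.00

I = P × r × t = $5,136.00


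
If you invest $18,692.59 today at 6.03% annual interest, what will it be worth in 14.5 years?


Future value formula: FV = PV × (1 + r)^t
FV = $18,692.59 × (1 + 0.0603)^14.5
FV = $18,692.59 × 2.337314
FV = $43,690.45

FV = PV × (1 + r)^t = $43,690.45


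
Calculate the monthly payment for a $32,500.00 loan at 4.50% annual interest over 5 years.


Loan payment formula: PMT = PV × r / (1 − (1 + r)^(−n))
Monthly rate r = 0.045/12 = 0.00375, n = 60 months
Denominator: 1 − (1 + 0.045/12)^(−60) = 0.201148
PMT = $32,500.00 × (0.045/12) / 0.201148
PMT = $605.90 per month

PMT = PV × r / (1-(1+r)^(-n)) = $605.90/month


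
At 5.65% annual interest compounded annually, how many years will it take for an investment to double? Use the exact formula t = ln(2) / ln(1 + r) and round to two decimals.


Doubling condition: (1 + r)^t = 2
Take ln of both sides: t × ln(1 + r) = ln(2)
t = ln(2) / ln(1 + r)
t = 0.693147 / 0.054962
t = 12.61

t = ln(2) / ln(1 + r) = 12.61 years


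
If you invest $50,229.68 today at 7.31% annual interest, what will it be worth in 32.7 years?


Future value formula: FV = PV × (1 + r)^t
FV = $50,229.68 × (1 + 0.0731)^32.7
FV = $50,229.68 × 10.044640
FV = $504,539.05

FV = PV × (1 + r)^t = $504,539.05


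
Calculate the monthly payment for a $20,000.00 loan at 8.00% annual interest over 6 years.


Loan payment formula: PMT = PV × r / (1 − (1 + r)^(−n))
Monthly rate r = 0.08/12 ≈ 0.00666667, n = 72 months
Denominator: 1 − (1 + 0.08/12)^(−72) = 0.380230
PMT = $20,000.00 × (0.08/12) / 0.380230
PMT = $350.66 per month

PMT = PV × r / (1-(1+r)^(-n)) = $350.66/month


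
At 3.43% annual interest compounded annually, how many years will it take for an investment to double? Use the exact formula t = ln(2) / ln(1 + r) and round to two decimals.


Doubling condition: (1 + r)^t = 2
Take ln of both sides: t × ln(1 + r) = ln(2)
t = ln(2) / ln(1 + r)
t = 0.693147 / 0.033725
t = 20.55

t = ln(2) / ln(1 + r) = 20.55 years


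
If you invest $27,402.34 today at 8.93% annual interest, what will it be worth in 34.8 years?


Future value formula: FV = PV × (1 + r)^t
FV = $27,402.34 × (1 + 0.0893)^34.8
FV = $27,402.34 × 19.62154164
FV = $537,676.16

FV = PV × (1 + r)^t = $537,676.16


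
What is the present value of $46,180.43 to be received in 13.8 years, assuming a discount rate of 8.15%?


Present value formula: PV = FV / (1 + r)^t
PV = $46,180.43 / (1 + 0.0815)^13.8
PV = $46,180.43 / 2.948262
PV = $15,663.61

PV = FV / (1 + r)^t = $15,663.61


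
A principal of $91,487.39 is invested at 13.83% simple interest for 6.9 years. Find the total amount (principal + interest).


Total amount formula: A = P(1 + rt) = P + P·r·t
Interest: I = P × r × t = $91,487.39 × 0.1383 × 6.9 = $87,303.67
A = P + I = $91,487.39 + $87,303.67 = $178,791.06

A = P + I = P(1 + rt) = $178,791.06


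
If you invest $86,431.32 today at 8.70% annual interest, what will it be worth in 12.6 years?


Future value formula: FV = PV × (1 + r)^t
FV = $86,431.32 × (1 + 0.087)^12.6
FV = $86,431.32 × 2.8608313
FV = $247,265.43

FV = PV × (1 + r)^t = $247,265.43


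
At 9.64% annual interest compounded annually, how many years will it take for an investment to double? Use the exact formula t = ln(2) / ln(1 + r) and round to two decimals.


Doubling condition: (1 + r)^t = 2
Take ln of both sides: t × ln(1 + r) = ln(2)
t = ln(2) / ln(1 + r)
t = 0.693147 / 0.092032
t = 7.53

t = ln(2) / ln(1 + r) = 7.53 years


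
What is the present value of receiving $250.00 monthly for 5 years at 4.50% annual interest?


Present value of an ordinary annuity: PV = PMT × (1 − (1 + r)^(−n)) / r
Monthly rate r = 0.045/12 = 0.00375, n = 60
PV = $250.00 × (1 − (1 + 0.045/12)^(−60)) / (0.045/12)
PV = $250.00 × 53.6393804
PV = $13,409.85

PV = PMT × (1-(1+r)^(-n))/r = $13,409.85
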